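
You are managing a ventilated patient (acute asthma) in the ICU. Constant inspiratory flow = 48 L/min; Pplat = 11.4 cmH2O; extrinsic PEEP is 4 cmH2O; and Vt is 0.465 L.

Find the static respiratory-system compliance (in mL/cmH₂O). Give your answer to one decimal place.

62.8

Cstat = Vt / (Pplat − PEEP) = 465 / (11.4 − 4) = 465 / 7.4 = 62.838 mL/cmH2O.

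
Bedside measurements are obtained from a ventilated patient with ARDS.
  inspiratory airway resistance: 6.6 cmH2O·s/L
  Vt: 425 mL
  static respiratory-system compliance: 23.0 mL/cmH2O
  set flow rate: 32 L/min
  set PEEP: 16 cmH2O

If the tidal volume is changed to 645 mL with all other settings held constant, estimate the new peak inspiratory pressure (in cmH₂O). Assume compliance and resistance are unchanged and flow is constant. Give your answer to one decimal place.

Flow: 32 L/min ÷ 60 = 0.5333 L/s.
PIP = Vt/C + R·V̇ + PEEP (constant-flow equation of motion).
Only the elastic term changes: ΔPIP = ΔVt / C = (645 − 425) / 23.0 = 9.565 cmH2O.
Original PIP = 425/23.0 + 6.6×0.5333 + 16 = 37.998 cmH2O; new PIP = 37.998 + (9.565) = 47.563 cmH2O.

47.6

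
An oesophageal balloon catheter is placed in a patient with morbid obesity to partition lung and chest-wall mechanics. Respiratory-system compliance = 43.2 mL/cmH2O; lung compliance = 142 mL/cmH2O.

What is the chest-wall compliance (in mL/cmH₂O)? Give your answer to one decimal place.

62.1

1/Ccw = 1/Crs − 1/CL.
1/Ccw = 1/43.2 − 1/142 = 0.01611.
Ccw = 62.073 mL/cmH2O.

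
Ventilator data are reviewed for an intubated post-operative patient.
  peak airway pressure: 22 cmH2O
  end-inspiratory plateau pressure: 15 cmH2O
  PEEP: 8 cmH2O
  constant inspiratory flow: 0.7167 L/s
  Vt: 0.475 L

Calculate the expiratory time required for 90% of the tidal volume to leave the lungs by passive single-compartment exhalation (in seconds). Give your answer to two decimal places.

1.53

R = (PIP − Pplat)/V̇ = (22 − 15) / 0.7167 = 7.0/0.7167 = 9.767 cmH2O·s/L.
C = Vt/(Pplat − PEEP) = 475.0 / (15 − 8) = 475.0/7.0 = 67.857 mL/cmH2O.
τ = R × C = 9.767 × 0.06786 L/cmH2O = 0.6628 s.
t = −τ·ln(1 − 0.90) = −0.6628·ln(0.1) = 1.526 s.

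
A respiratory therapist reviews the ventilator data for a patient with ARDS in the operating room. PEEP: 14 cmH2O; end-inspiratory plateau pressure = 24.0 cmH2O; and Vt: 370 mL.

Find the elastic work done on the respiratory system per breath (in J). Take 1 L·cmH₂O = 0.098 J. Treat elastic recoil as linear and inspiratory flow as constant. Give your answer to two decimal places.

Elastic work ≈ ½ × (Pplat − PEEP) × Vt = 0.5 × (24.0 − 14) × 0.370 L = 0.5 × 10.0 × 0.370 = 1.85 L·cmH2O.
× 0.098 J/(L·cmH2O) → 0.1813 J.

0.18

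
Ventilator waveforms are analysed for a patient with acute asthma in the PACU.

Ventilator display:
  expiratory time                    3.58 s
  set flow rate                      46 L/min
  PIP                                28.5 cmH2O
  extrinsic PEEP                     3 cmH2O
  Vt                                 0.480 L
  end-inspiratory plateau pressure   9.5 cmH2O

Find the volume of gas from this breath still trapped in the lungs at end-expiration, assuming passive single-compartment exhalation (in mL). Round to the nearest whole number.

68

Flow: 46 L/min ÷ 60 = 0.7667 L/s.
R = (PIP − Pplat)/V̇ = (28.5 − 9.5) / 0.7667 = 19.0/0.7667 = 24.782 cmH2O·s/L.
C = Vt/(Pplat − PEEP) = 480.0 / (9.5 − 3) = 480.0/6.5 = 73.846 mL/cmH2O.
τ = R × C = 24.782 × 0.07385 L/cmH2O = 1.83 s.
Fraction remaining = e^(−Te/τ) = e^(−3.58/1.83) = 0.1414.
Trapped volume = 480.0 × 0.1414 = 67.872 mL.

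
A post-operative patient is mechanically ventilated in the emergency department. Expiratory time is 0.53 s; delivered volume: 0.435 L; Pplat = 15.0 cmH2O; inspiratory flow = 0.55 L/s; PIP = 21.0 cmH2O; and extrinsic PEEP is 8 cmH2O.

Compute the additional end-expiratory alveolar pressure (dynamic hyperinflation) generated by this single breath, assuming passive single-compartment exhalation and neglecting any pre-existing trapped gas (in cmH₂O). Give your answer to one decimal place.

R = (PIP − Pplat)/V̇ = (21.0 − 15.0) / 0.55 = 6.0/0.55 = 10.909 cmH2O·s/L.
C = Vt/(Pplat − PEEP) = 435.0 / (15.0 − 8) = 435.0/7.0 = 62.143 mL/cmH2O.
τ = R × C = 10.909 × 0.06214 L/cmH2O = 0.6779 s.
Fraction remaining = e^(−Te/τ) = e^(−0.53/0.6779) = 0.4576; trapped volume = 435.0 × 0.4576 = 199.06 mL.
Additional alveolar pressure from trapping ≈ V_trapped / C = 199.06 / 62.143 = 3.203 cmH2O.

3.2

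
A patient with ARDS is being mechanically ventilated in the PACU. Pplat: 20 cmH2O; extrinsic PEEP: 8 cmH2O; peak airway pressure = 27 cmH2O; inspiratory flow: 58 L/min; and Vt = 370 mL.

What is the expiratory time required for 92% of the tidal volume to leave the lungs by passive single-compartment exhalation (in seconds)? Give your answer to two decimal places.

Flow: 58 L/min ÷ 60 = 0.9667 L/s.
R = (PIP − Pplat)/V̇ = (27 − 20) / 0.9667 = 7.0/0.9667 = 7.241 cmH2O·s/L.
C = Vt/(Pplat − PEEP) = 370.0 / (20 − 8) = 370.0/12.0 = 30.833 mL/cmH2O.
τ = R × C = 7.241 × 0.03083 L/cmH2O = 0.2232 s.
t = −τ·ln(1 − 0.92) = −0.2232·ln(0.08) = 0.5637 s.

0.56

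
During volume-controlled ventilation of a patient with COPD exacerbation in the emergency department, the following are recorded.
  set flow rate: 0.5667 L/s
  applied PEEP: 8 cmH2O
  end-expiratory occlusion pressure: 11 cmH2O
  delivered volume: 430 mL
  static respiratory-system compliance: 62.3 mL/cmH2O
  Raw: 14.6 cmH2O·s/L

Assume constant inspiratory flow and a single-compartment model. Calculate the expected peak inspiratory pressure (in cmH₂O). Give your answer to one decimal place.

Total PEEP = 11 cmH2O (set 8 + intrinsic 3); this is the baseline alveolar pressure.
Equation of motion (constant flow): PIP = Vt/C + R·V̇ + PEEP.
PIP = 430/62.3 + 14.6×0.5667 + 11 = 6.902 + 8.274 + 11 = 26.176 cmH2O.

26.2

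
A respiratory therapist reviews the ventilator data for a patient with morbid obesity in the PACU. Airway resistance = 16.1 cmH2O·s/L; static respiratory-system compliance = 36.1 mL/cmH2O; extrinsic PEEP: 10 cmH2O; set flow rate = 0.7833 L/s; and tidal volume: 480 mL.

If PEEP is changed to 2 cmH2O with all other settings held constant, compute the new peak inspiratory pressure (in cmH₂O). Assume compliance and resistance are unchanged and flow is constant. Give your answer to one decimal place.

PIP = Vt/C + R·V̇ + PEEP (constant-flow equation of motion).
Only the baseline term changes: ΔPIP = ΔPEEP = 2 − 10 = -8.0 cmH2O.
Original PIP = 480/36.1 + 16.1×0.7833 + 10 = 35.908 cmH2O; new PIP = 35.908 + (-8.0) = 27.908 cmH2O.

27.9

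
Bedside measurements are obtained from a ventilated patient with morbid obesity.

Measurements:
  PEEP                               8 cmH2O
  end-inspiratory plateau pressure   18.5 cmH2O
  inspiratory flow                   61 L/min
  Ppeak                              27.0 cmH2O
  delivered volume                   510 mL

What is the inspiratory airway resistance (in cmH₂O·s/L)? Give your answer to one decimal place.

8.4

Flow: 61 L/min ÷ 60 = 1.0167 L/s.
Raw = (PIP − Pplat) / flow = (27.0 − 18.5) / 1.0167 = 8.5 / 1.0167 = 8.36 cmH2O·s/L.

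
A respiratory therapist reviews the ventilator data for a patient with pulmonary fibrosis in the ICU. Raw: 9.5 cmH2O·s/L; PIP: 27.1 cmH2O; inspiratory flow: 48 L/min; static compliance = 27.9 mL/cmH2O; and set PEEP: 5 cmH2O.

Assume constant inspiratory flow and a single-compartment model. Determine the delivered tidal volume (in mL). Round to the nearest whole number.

Flow: 48 L/min ÷ 60 = 0.8 L/s.
Equation of motion (constant flow): PIP = Vt/C + R·V̇ + PEEP.
Vt/C = PIP − R·V̇ − PEEP = 27.1 − 7.6 − 5 = 14.5 cmH2O.
Vt = C × 14.5 = 27.9 × 14.5 = 404.55 mL.

405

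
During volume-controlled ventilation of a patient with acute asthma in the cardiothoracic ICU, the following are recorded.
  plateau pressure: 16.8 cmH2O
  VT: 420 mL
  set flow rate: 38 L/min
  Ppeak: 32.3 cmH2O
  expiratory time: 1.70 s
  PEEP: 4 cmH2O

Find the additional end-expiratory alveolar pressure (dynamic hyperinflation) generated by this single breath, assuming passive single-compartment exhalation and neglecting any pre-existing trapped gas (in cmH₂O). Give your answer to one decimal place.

1.5

Flow: 38 L/min ÷ 60 = 0.6333 L/s.
R = (PIP − Pplat)/V̇ = (32.3 − 16.8) / 0.6333 = 15.5/0.6333 = 24.475 cmH2O·s/L.
C = Vt/(Pplat − PEEP) = 420.0 / (16.8 − 4) = 420.0/12.8 = 32.813 mL/cmH2O.
τ = R × C = 24.475 × 0.03281 L/cmH2O = 0.803 s.
Fraction remaining = e^(−Te/τ) = e^(−1.70/0.803) = 0.1204; trapped volume = 420.0 × 0.1204 = 50.568 mL.
Additional alveolar pressure from trapping ≈ V_trapped / C = 50.568 / 32.813 = 1.541 cmH2O.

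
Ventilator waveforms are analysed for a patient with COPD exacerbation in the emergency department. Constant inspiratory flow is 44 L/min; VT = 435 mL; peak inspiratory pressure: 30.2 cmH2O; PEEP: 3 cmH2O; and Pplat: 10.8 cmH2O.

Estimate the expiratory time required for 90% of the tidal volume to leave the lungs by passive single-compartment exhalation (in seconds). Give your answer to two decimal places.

Flow: 44 L/min ÷ 60 = 0.7333 L/s.
R = (PIP − Pplat)/V̇ = (30.2 − 10.8) / 0.7333 = 19.4/0.7333 = 26.456 cmH2O·s/L.
C = Vt/(Pplat − PEEP) = 435.0 / (10.8 − 3) = 435.0/7.8 = 55.769 mL/cmH2O.
τ = R × C = 26.456 × 0.05577 L/cmH2O = 1.475 s.
t = −τ·ln(1 − 0.90) = −1.475·ln(0.1) = 3.396 s.

3.40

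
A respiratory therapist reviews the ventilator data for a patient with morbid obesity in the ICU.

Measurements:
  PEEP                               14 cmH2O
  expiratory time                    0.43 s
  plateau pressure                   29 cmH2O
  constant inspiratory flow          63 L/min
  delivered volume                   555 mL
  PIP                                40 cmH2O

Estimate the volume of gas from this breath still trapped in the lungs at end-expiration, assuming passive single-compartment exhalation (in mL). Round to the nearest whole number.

Flow: 63 L/min ÷ 60 = 1.05 L/s.
R = (PIP − Pplat)/V̇ = (40 − 29) / 1.05 = 11.0/1.05 = 10.476 cmH2O·s/L.
C = Vt/(Pplat − PEEP) = 555.0 / (29 − 14) = 555.0/15.0 = 37.0 mL/cmH2O.
τ = R × C = 10.476 × 0.037 L/cmH2O = 0.3876 s.
Fraction remaining = e^(−Te/τ) = e^(−0.43/0.3876) = 0.3298.
Trapped volume = 555.0 × 0.3298 = 183.04 mL.

183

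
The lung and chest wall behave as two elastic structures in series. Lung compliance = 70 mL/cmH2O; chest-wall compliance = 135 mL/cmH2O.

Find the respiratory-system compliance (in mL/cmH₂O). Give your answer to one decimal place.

Lung and chest wall are elastances in series: 1/Crs = 1/CL + 1/Ccw.
1/Crs = 1/70 + 1/135 = 0.02169.
Crs = 46.104 mL/cmH2O.

46.1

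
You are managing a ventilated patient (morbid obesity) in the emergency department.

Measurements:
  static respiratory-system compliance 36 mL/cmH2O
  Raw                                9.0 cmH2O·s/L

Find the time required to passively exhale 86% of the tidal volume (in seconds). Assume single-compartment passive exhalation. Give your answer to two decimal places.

0.64

τ = R × C = 9.0 × 36 mL/cmH2O = 9.0 × 0.036 L/cmH2O = 0.324 s.
Exhaled fraction f = 1 − e^(−t/τ) → t = −τ·ln(1 − f) = −0.324·ln(0.14) = 0.637 s.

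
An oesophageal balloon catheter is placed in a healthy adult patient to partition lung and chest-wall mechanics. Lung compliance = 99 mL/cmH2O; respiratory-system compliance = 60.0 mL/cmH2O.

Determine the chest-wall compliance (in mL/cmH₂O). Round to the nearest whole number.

152

1/Ccw = 1/Crs − 1/CL.
1/Ccw = 1/60.0 − 1/99 = 0.006566.
Ccw = 152.3 mL/cmH2O.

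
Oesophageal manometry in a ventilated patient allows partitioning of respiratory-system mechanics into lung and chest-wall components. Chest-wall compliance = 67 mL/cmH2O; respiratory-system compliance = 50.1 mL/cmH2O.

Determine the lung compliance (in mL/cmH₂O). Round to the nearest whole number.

199

1/CL = 1/Crs − 1/Ccw.
1/CL = 1/50.1 − 1/67 = 0.005035.
CL = 198.61 mL/cmH2O.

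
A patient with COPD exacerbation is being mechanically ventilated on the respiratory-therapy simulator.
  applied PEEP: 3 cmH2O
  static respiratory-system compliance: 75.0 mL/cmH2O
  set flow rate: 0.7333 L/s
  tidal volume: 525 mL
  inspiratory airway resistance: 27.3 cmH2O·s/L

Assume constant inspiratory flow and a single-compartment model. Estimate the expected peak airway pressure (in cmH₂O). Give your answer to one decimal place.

Equation of motion (constant flow): PIP = Vt/C + R·V̇ + PEEP.
PIP = 525/75.0 + 27.3×0.7333 + 3 = 7.0 + 20.019 + 3 = 30.019 cmH2O.

30.0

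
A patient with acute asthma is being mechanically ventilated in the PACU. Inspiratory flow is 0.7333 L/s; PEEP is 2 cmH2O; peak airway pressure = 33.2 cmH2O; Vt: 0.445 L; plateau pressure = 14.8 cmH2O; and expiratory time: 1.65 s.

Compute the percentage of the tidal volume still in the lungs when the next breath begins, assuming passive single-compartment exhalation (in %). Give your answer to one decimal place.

15.1

R = (PIP − Pplat)/V̇ = (33.2 − 14.8) / 0.7333 = 18.4/0.7333 = 25.092 cmH2O·s/L.
C = Vt/(Pplat − PEEP) = 445.0 / (14.8 − 2) = 445.0/12.8 = 34.766 mL/cmH2O.
τ = R × C = 25.092 × 0.03477 L/cmH2O = 0.8724 s.
Fraction remaining at end-expiration = e^(−Te/τ) = e^(−1.65/0.8724) = 0.1509 → 15.09%.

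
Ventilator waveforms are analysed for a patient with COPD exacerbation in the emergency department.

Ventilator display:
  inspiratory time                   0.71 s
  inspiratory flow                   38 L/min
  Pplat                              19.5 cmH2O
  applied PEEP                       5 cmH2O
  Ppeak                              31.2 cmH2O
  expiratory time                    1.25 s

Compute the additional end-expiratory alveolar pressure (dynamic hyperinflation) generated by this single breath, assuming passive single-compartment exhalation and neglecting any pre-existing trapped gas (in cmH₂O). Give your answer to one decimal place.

Flow: 38 L/min ÷ 60 = 0.6333 L/s.
Vt = flow × Ti = 0.6333 L/s × 0.71 s × 1000 mL/L = 449.64 mL.
R = (PIP − Pplat)/V̇ = (31.2 − 19.5) / 0.6333 = 11.7/0.6333 = 18.475 cmH2O·s/L.
C = Vt/(Pplat − PEEP) = 449.64 / (19.5 − 5) = 449.64/14.5 = 31.01 mL/cmH2O.
τ = R × C = 18.475 × 0.03101 L/cmH2O = 0.5729 s.
Fraction remaining = e^(−Te/τ) = e^(−1.25/0.5729) = 0.1128; trapped volume = 449.64 × 0.1128 = 50.719 mL.
Additional alveolar pressure from trapping ≈ V_trapped / C = 50.719 / 31.01 = 1.636 cmH2O.

1.6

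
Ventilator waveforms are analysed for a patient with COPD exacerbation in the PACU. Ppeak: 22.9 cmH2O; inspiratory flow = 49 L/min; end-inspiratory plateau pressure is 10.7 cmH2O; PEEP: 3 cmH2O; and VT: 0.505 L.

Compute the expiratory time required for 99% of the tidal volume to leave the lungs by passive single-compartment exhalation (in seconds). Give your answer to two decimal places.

4.51

Flow: 49 L/min ÷ 60 = 0.8167 L/s.
R = (PIP − Pplat)/V̇ = (22.9 − 10.7) / 0.8167 = 12.2/0.8167 = 14.938 cmH2O·s/L.
C = Vt/(Pplat − PEEP) = 505.0 / (10.7 − 3) = 505.0/7.7 = 65.584 mL/cmH2O.
τ = R × C = 14.938 × 0.06558 L/cmH2O = 0.9796 s.
t = −τ·ln(1 − 0.99) = −0.9796·ln(0.01) = 4.511 s.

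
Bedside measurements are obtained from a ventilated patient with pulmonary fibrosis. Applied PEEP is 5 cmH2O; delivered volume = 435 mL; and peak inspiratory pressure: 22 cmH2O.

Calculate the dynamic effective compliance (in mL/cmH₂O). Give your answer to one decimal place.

25.6

Dynamic compliance = Vt / (PIP − PEEP) = 435 / (22 − 5) = 435 / 17.0 = 25.588 mL/cmH2O.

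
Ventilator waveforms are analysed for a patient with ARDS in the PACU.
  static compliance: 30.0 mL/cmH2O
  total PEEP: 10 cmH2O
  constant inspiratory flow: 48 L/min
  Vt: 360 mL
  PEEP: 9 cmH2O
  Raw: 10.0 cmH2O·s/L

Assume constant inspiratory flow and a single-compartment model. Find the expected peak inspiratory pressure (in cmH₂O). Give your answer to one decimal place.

30.0

Flow: 48 L/min ÷ 60 = 0.8 L/s.
Total PEEP = 10 cmH2O (set 9 + intrinsic 1); this is the baseline alveolar pressure.
Equation of motion (constant flow): PIP = Vt/C + R·V̇ + PEEP.
PIP = 360/30.0 + 10.0×0.8 + 10 = 12.0 + 8.0 + 10 = 30.0 cmH2O.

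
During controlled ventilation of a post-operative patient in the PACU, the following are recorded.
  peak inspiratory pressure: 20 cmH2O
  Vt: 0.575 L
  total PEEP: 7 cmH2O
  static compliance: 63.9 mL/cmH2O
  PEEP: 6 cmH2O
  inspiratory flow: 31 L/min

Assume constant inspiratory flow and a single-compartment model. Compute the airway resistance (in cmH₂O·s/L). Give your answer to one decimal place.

7.7

Flow: 31 L/min ÷ 60 = 0.5167 L/s.
Total PEEP = 7 cmH2O (set 6 + intrinsic 1); this is the baseline alveolar pressure.
Equation of motion (constant flow): PIP = Vt/C + R·V̇ + PEEP.
R·V̇ = PIP − Vt/C − PEEP = 20 − 575/63.9 − 7 = 20 − 8.998 − 7 = 4.002 cmH2O.
R = 4.002 / 0.5167 = 7.745 cmH2O·s/L.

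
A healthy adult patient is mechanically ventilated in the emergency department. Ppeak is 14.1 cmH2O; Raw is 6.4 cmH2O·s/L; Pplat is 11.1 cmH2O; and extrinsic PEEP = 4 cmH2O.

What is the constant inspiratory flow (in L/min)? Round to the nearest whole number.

28

flow = (PIP − Pplat) / Raw = (14.1 − 11.1) / 6.4 = 0.4688 L/s × 60 = 28.128 L/min.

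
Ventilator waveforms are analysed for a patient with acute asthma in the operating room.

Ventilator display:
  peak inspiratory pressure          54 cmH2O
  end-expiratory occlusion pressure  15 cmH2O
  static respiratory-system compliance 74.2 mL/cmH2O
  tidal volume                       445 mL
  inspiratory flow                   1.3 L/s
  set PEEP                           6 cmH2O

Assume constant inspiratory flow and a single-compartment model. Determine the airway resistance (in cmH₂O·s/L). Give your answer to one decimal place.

Total PEEP = 15 cmH2O (set 6 + intrinsic 9); this is the baseline alveolar pressure.
Equation of motion (constant flow): PIP = Vt/C + R·V̇ + PEEP.
R·V̇ = PIP − Vt/C − PEEP = 54 − 445/74.2 − 15 = 54 − 5.997 − 15 = 33.003 cmH2O.
R = 33.003 / 1.3 = 25.387 cmH2O·s/L.

25.4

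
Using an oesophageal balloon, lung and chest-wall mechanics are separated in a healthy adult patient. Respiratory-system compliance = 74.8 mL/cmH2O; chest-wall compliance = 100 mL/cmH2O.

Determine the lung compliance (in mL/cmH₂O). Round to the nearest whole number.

297

1/CL = 1/Crs − 1/Ccw.
1/CL = 1/74.8 − 1/100 = 0.003369.
CL = 296.82 mL/cmH2O.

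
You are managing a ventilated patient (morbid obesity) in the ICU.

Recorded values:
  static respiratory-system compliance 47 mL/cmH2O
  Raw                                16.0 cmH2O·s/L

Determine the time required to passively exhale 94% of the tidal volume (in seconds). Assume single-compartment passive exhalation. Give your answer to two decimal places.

2.12

τ = R × C = 16.0 × 47 mL/cmH2O = 16.0 × 0.047 L/cmH2O = 0.752 s.
Exhaled fraction f = 1 − e^(−t/τ) → t = −τ·ln(1 − f) = −0.752·ln(0.06) = 2.116 s.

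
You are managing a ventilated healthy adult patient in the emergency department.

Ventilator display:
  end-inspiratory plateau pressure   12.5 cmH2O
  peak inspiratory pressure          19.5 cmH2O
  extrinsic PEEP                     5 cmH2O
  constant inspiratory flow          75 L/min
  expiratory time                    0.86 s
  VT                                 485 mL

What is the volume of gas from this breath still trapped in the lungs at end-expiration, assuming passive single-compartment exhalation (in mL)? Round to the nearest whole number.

45

Flow: 75 L/min ÷ 60 = 1.25 L/s.
R = (PIP − Pplat)/V̇ = (19.5 − 12.5) / 1.25 = 7.0/1.25 = 5.6 cmH2O·s/L.
C = Vt/(Pplat − PEEP) = 485.0 / (12.5 − 5) = 485.0/7.5 = 64.667 mL/cmH2O.
τ = R × C = 5.6 × 0.06467 L/cmH2O = 0.3622 s.
Fraction remaining = e^(−Te/τ) = e^(−0.86/0.3622) = 0.09307.
Trapped volume = 485.0 × 0.09307 = 45.139 mL.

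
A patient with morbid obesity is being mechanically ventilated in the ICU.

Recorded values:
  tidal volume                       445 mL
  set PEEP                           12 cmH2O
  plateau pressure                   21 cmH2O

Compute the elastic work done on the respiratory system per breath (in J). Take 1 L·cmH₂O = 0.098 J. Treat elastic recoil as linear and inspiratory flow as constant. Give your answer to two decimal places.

0.20

Elastic work ≈ ½ × (Pplat − PEEP) × Vt = 0.5 × (21 − 12) × 0.445 L = 0.5 × 9.0 × 0.445 = 2.003 L·cmH2O.
× 0.098 J/(L·cmH2O) → 0.1963 J.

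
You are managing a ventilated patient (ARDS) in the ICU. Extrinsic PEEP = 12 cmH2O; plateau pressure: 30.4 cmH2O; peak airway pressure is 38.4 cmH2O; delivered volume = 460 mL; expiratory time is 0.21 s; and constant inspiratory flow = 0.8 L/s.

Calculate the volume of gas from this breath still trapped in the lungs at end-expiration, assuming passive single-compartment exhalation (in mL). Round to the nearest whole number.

R = (PIP − Pplat)/V̇ = (38.4 − 30.4) / 0.8 = 8.0/0.8 = 10.0 cmH2O·s/L.
C = Vt/(Pplat − PEEP) = 460.0 / (30.4 − 12) = 460.0/18.4 = 25.0 mL/cmH2O.
τ = R × C = 10.0 × 0.025 L/cmH2O = 0.25 s.
Fraction remaining = e^(−Te/τ) = e^(−0.21/0.25) = 0.4317.
Trapped volume = 460.0 × 0.4317 = 198.58 mL.

199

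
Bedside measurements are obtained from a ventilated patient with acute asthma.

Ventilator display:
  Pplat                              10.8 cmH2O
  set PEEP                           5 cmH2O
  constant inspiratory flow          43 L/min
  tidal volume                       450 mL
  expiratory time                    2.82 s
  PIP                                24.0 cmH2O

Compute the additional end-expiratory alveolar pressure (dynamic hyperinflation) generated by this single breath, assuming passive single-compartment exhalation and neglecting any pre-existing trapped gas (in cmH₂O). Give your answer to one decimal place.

0.8

Flow: 43 L/min ÷ 60 = 0.7167 L/s.
R = (PIP − Pplat)/V̇ = (24.0 − 10.8) / 0.7167 = 13.2/0.7167 = 18.418 cmH2O·s/L.
C = Vt/(Pplat − PEEP) = 450.0 / (10.8 − 5) = 450.0/5.8 = 77.586 mL/cmH2O.
τ = R × C = 18.418 × 0.07759 L/cmH2O = 1.429 s.
Fraction remaining = e^(−Te/τ) = e^(−2.82/1.429) = 0.139; trapped volume = 450.0 × 0.139 = 62.55 mL.
Additional alveolar pressure from trapping ≈ V_trapped / C = 62.55 / 77.586 = 0.8062 cmH2O.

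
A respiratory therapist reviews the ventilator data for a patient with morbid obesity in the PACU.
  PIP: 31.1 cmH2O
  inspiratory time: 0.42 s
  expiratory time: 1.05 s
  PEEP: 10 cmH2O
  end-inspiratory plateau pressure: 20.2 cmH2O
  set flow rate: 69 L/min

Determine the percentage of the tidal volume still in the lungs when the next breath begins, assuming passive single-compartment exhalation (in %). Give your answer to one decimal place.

9.6

Flow: 69 L/min ÷ 60 = 1.15 L/s.
Vt = flow × Ti = 1.15 L/s × 0.42 s × 1000 mL/L = 483.0 mL.
R = (PIP − Pplat)/V̇ = (31.1 − 20.2) / 1.15 = 10.9/1.15 = 9.478 cmH2O·s/L.
C = Vt/(Pplat − PEEP) = 483.0 / (20.2 − 10) = 483.0/10.2 = 47.353 mL/cmH2O.
τ = R × C = 9.478 × 0.04735 L/cmH2O = 0.4488 s.
Fraction remaining at end-expiration = e^(−Te/τ) = e^(−1.05/0.4488) = 0.09637 → 9.637%.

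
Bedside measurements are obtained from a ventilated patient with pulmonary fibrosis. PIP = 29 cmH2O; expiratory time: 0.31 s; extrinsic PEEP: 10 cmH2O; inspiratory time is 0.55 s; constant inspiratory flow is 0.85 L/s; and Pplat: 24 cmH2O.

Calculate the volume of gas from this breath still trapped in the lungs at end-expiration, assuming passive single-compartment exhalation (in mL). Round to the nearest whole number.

Vt = flow × Ti = 0.85 L/s × 0.55 s × 1000 mL/L = 467.5 mL.
R = (PIP − Pplat)/V̇ = (29 − 24) / 0.85 = 5.0/0.85 = 5.882 cmH2O·s/L.
C = Vt/(Pplat − PEEP) = 467.5 / (24 − 10) = 467.5/14.0 = 33.393 mL/cmH2O.
τ = R × C = 5.882 × 0.03339 L/cmH2O = 0.1964 s.
Fraction remaining = e^(−Te/τ) = e^(−0.31/0.1964) = 0.2063.
Trapped volume = 467.5 × 0.2063 = 96.445 mL.

96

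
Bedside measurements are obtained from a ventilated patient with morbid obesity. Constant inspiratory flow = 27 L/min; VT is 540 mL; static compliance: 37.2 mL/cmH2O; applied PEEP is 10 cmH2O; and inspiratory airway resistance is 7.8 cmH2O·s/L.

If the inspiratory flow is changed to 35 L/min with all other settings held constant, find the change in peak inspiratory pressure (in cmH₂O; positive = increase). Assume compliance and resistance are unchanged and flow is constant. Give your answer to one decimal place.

Flow: 27 L/min ÷ 60 = 0.45 L/s.
New flow: 35 L/min ÷ 60 = 0.5833 L/s.
PIP = Vt/C + R·V̇ + PEEP (constant-flow equation of motion).
Only the resistive term changes: ΔPIP = R × ΔV̇ = 7.8 × (0.5833 − 0.45) = 7.8 × 0.1333 = 1.04 cmH2O.

1.0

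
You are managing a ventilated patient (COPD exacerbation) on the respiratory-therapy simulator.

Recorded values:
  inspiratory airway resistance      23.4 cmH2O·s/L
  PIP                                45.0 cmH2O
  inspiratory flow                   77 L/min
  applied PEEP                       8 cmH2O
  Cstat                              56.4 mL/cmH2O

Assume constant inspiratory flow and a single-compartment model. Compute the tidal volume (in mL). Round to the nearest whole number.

393

Flow: 77 L/min ÷ 60 = 1.2833 L/s.
Equation of motion (constant flow): PIP = Vt/C + R·V̇ + PEEP.
Vt/C = PIP − R·V̇ − PEEP = 45.0 − 30.029 − 8 = 6.971 cmH2O.
Vt = C × 6.971 = 56.4 × 6.971 = 393.16 mL.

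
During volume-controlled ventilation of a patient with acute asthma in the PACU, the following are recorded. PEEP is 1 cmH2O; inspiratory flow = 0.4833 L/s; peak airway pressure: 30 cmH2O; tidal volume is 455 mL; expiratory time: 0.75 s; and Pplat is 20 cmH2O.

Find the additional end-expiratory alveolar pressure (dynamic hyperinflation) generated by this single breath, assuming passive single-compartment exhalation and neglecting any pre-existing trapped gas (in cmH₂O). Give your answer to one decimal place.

4.2

R = (PIP − Pplat)/V̇ = (30 − 20) / 0.4833 = 10.0/0.4833 = 20.691 cmH2O·s/L.
C = Vt/(Pplat − PEEP) = 455.0 / (20 − 1) = 455.0/19.0 = 23.947 mL/cmH2O.
τ = R × C = 20.691 × 0.02395 L/cmH2O = 0.4955 s.
Fraction remaining = e^(−Te/τ) = e^(−0.75/0.4955) = 0.2201; trapped volume = 455.0 × 0.2201 = 100.15 mL.
Additional alveolar pressure from trapping ≈ V_trapped / C = 100.15 / 23.947 = 4.182 cmH2O.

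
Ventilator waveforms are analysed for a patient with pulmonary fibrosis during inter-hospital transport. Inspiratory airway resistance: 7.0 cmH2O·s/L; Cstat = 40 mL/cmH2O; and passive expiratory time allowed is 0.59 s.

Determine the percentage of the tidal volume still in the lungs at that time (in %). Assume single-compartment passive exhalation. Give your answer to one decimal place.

12.2

τ = R × C = 7.0 × 40 mL/cmH2O = 7.0 × 0.040 L/cmH2O = 0.28 s.
Passive exhalation: V(t)/V₀ = e^(−t/τ) = e^(−0.59/0.28) = 0.1216.
Fraction remaining = 0.1216 → 12.16%.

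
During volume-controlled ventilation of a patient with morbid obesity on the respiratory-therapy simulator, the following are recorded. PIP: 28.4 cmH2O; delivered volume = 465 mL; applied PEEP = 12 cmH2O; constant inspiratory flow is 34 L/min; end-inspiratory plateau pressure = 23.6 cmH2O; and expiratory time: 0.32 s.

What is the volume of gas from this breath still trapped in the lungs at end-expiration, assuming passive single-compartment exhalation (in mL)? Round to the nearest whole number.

181

Flow: 34 L/min ÷ 60 = 0.5667 L/s.
R = (PIP − Pplat)/V̇ = (28.4 − 23.6) / 0.5667 = 4.8/0.5667 = 8.47 cmH2O·s/L.
C = Vt/(Pplat − PEEP) = 465.0 / (23.6 − 12) = 465.0/11.6 = 40.086 mL/cmH2O.
τ = R × C = 8.47 × 0.04009 L/cmH2O = 0.3396 s.
Fraction remaining = e^(−Te/τ) = e^(−0.32/0.3396) = 0.3897.
Trapped volume = 465.0 × 0.3897 = 181.21 mL.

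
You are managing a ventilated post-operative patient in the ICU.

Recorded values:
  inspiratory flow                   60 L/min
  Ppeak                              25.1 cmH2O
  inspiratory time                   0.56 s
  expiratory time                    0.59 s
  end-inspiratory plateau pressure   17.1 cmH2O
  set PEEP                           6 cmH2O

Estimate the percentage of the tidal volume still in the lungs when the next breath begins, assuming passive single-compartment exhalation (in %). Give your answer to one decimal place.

23.2

Flow: 60 L/min ÷ 60 = 1 L/s.
Vt = flow × Ti = 1 L/s × 0.56 s × 1000 mL/L = 560.0 mL.
R = (PIP − Pplat)/V̇ = (25.1 − 17.1) / 1 = 8.0/1 = 8.0 cmH2O·s/L.
C = Vt/(Pplat − PEEP) = 560.0 / (17.1 − 6) = 560.0/11.1 = 50.45 mL/cmH2O.
τ = R × C = 8.0 × 0.05045 L/cmH2O = 0.4036 s.
Fraction remaining at end-expiration = e^(−Te/τ) = e^(−0.59/0.4036) = 0.2318 → 23.18%.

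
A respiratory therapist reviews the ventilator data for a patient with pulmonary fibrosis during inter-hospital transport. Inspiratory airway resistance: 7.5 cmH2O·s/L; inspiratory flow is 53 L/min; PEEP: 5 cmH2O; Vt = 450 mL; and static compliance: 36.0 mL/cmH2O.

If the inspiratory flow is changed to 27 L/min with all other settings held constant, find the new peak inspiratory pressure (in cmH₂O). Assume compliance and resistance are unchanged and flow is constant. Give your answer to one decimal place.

Flow: 53 L/min ÷ 60 = 0.8833 L/s.
New flow: 27 L/min ÷ 60 = 0.45 L/s.
PIP = Vt/C + R·V̇ + PEEP (constant-flow equation of motion).
Only the resistive term changes: ΔPIP = R × ΔV̇ = 7.5 × (0.45 − 0.8833) = 7.5 × -0.4333 = -3.25 cmH2O.
Original PIP = 450/36.0 + 7.5×0.8833 + 5 = 24.125 cmH2O; new PIP = 24.125 + (-3.25) = 20.875 cmH2O.

20.9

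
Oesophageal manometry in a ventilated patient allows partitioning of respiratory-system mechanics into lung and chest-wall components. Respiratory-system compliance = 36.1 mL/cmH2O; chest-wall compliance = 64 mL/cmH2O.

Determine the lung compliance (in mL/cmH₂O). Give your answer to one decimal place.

82.8

1/CL = 1/Crs − 1/Ccw.
1/CL = 1/36.1 − 1/64 = 0.01208.
CL = 82.781 mL/cmH2O.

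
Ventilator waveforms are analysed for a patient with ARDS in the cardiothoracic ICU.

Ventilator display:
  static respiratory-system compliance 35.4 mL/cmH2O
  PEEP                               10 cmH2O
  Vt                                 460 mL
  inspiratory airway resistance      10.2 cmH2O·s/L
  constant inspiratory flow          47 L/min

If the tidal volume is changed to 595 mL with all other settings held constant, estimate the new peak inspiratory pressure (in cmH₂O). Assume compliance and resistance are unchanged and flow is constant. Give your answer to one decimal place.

34.8

Flow: 47 L/min ÷ 60 = 0.7833 L/s.
PIP = Vt/C + R·V̇ + PEEP (constant-flow equation of motion).
Only the elastic term changes: ΔPIP = ΔVt / C = (595 − 460) / 35.4 = 3.814 cmH2O.
Original PIP = 460/35.4 + 10.2×0.7833 + 10 = 30.984 cmH2O; new PIP = 30.984 + (3.814) = 34.798 cmH2O.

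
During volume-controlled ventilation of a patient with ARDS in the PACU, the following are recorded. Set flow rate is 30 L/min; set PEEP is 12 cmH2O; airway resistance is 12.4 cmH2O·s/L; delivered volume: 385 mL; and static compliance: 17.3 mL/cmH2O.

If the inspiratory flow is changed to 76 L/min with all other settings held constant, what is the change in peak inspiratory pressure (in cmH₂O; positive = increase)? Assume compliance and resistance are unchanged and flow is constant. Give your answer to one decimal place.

Flow: 30 L/min ÷ 60 = 0.5 L/s.
New flow: 76 L/min ÷ 60 = 1.2667 L/s.
PIP = Vt/C + R·V̇ + PEEP (constant-flow equation of motion).
Only the resistive term changes: ΔPIP = R × ΔV̇ = 12.4 × (1.2667 − 0.5) = 12.4 × 0.7667 = 9.507 cmH2O.

9.5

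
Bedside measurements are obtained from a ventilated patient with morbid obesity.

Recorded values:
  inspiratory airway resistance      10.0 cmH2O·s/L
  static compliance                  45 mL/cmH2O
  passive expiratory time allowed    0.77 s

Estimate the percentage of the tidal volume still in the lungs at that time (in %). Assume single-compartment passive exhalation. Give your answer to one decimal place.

18.1

τ = R × C = 10.0 × 45 mL/cmH2O = 10.0 × 0.045 L/cmH2O = 0.45 s.
Passive exhalation: V(t)/V₀ = e^(−t/τ) = e^(−0.77/0.45) = 0.1807.
Fraction remaining = 0.1807 → 18.07%.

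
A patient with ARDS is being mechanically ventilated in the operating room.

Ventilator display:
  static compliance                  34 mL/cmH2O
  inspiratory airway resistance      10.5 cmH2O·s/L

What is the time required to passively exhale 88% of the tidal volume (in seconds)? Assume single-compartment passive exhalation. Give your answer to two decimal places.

τ = R × C = 10.5 × 34 mL/cmH2O = 10.5 × 0.034 L/cmH2O = 0.357 s.
Exhaled fraction f = 1 − e^(−t/τ) → t = −τ·ln(1 − f) = −0.357·ln(0.12) = 0.7569 s.

0.76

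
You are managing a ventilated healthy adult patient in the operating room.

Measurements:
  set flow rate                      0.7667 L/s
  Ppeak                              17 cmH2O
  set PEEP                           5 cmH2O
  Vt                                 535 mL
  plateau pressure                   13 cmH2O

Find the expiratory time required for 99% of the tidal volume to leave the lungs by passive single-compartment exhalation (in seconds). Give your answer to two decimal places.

R = (PIP − Pplat)/V̇ = (17 − 13) / 0.7667 = 4.0/0.7667 = 5.217 cmH2O·s/L.
C = Vt/(Pplat − PEEP) = 535.0 / (13 − 5) = 535.0/8.0 = 66.875 mL/cmH2O.
τ = R × C = 5.217 × 0.06688 L/cmH2O = 0.3489 s.
t = −τ·ln(1 − 0.99) = −0.3489·ln(0.01) = 1.607 s.

1.61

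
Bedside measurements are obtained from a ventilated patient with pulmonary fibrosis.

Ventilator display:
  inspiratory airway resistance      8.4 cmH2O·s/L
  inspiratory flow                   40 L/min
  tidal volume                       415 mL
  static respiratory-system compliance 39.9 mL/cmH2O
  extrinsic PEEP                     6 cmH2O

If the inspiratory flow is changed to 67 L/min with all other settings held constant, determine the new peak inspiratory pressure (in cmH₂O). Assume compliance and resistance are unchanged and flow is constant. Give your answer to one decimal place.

25.8

Flow: 40 L/min ÷ 60 = 0.6667 L/s.
New flow: 67 L/min ÷ 60 = 1.1167 L/s.
PIP = Vt/C + R·V̇ + PEEP (constant-flow equation of motion).
Only the resistive term changes: ΔPIP = R × ΔV̇ = 8.4 × (1.1167 − 0.6667) = 8.4 × 0.45 = 3.78 cmH2O.
Original PIP = 415/39.9 + 8.4×0.6667 + 6 = 22.001 cmH2O; new PIP = 22.001 + (3.78) = 25.781 cmH2O.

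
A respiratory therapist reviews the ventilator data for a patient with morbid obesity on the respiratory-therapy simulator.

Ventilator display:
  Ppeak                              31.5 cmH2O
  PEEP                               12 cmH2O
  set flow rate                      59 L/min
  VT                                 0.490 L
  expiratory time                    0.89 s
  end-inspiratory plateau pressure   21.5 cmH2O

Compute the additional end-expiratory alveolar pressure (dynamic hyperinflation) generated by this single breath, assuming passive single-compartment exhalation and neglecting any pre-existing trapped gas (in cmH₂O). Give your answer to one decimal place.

Flow: 59 L/min ÷ 60 = 0.9833 L/s.
R = (PIP − Pplat)/V̇ = (31.5 − 21.5) / 0.9833 = 10.0/0.9833 = 10.17 cmH2O·s/L.
C = Vt/(Pplat − PEEP) = 490.0 / (21.5 − 12) = 490.0/9.5 = 51.579 mL/cmH2O.
τ = R × C = 10.17 × 0.05158 L/cmH2O = 0.5246 s.
Fraction remaining = e^(−Te/τ) = e^(−0.89/0.5246) = 0.1833; trapped volume = 490.0 × 0.1833 = 89.817 mL.
Additional alveolar pressure from trapping ≈ V_trapped / C = 89.817 / 51.579 = 1.741 cmH2O.

1.7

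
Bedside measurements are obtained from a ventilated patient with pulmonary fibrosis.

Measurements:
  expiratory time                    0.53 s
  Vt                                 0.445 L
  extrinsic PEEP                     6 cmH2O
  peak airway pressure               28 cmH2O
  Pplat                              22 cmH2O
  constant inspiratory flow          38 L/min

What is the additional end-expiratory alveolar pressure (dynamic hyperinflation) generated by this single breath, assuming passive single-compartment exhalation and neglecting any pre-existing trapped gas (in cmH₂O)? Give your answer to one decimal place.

Flow: 38 L/min ÷ 60 = 0.6333 L/s.
R = (PIP − Pplat)/V̇ = (28 − 22) / 0.6333 = 6.0/0.6333 = 9.474 cmH2O·s/L.
C = Vt/(Pplat − PEEP) = 445.0 / (22 − 6) = 445.0/16.0 = 27.813 mL/cmH2O.
τ = R × C = 9.474 × 0.02781 L/cmH2O = 0.2635 s.
Fraction remaining = e^(−Te/τ) = e^(−0.53/0.2635) = 0.1338; trapped volume = 445.0 × 0.1338 = 59.541 mL.
Additional alveolar pressure from trapping ≈ V_trapped / C = 59.541 / 27.813 = 2.141 cmH2O.

2.1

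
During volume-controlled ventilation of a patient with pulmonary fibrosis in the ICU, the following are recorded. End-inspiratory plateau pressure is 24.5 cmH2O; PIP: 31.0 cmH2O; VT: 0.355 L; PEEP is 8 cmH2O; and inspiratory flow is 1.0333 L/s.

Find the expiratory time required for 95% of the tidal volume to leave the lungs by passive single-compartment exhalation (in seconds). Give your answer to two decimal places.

0.41

R = (PIP − Pplat)/V̇ = (31.0 − 24.5) / 1.0333 = 6.5/1.0333 = 6.291 cmH2O·s/L.
C = Vt/(Pplat − PEEP) = 355.0 / (24.5 − 8) = 355.0/16.5 = 21.515 mL/cmH2O.
τ = R × C = 6.291 × 0.02152 L/cmH2O = 0.1354 s.
t = −τ·ln(1 − 0.95) = −0.1354·ln(0.05) = 0.4056 s.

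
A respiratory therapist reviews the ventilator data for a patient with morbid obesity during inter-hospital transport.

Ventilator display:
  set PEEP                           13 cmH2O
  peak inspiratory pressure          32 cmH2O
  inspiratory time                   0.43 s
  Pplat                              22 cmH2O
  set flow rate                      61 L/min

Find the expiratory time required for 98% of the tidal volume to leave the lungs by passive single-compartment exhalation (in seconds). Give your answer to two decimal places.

1.87

Flow: 61 L/min ÷ 60 = 1.0167 L/s.
Vt = flow × Ti = 1.0167 L/s × 0.43 s × 1000 mL/L = 437.18 mL.
R = (PIP − Pplat)/V̇ = (32 − 22) / 1.0167 = 10.0/1.0167 = 9.836 cmH2O·s/L.
C = Vt/(Pplat − PEEP) = 437.18 / (22 − 13) = 437.18/9.0 = 48.576 mL/cmH2O.
τ = R × C = 9.836 × 0.04858 L/cmH2O = 0.4778 s.
t = −τ·ln(1 − 0.98) = −0.4778·ln(0.02) = 1.869 s.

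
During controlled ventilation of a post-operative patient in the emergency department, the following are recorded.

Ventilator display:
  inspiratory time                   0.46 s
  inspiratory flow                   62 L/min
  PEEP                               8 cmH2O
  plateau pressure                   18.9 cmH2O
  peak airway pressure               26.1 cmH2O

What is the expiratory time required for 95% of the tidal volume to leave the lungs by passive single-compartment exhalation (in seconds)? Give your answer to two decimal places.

Flow: 62 L/min ÷ 60 = 1.0333 L/s.
Vt = flow × Ti = 1.0333 L/s × 0.46 s × 1000 mL/L = 475.32 mL.
R = (PIP − Pplat)/V̇ = (26.1 − 18.9) / 1.0333 = 7.2/1.0333 = 6.968 cmH2O·s/L.
C = Vt/(Pplat − PEEP) = 475.32 / (18.9 − 8) = 475.32/10.9 = 43.607 mL/cmH2O.
τ = R × C = 6.968 × 0.04361 L/cmH2O = 0.3039 s.
t = −τ·ln(1 − 0.95) = −0.3039·ln(0.05) = 0.9104 s.

0.91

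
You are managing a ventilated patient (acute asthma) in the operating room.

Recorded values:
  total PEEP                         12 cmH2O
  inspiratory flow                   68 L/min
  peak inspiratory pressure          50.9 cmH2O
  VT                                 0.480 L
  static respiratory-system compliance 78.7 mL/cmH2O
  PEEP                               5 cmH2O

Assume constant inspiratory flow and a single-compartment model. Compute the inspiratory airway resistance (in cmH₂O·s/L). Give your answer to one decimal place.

28.9

Flow: 68 L/min ÷ 60 = 1.1333 L/s.
Total PEEP = 12 cmH2O (set 5 + intrinsic 7); this is the baseline alveolar pressure.
Equation of motion (constant flow): PIP = Vt/C + R·V̇ + PEEP.
R·V̇ = PIP − Vt/C − PEEP = 50.9 − 480/78.7 − 12 = 50.9 − 6.099 − 12 = 32.801 cmH2O.
R = 32.801 / 1.1333 = 28.943 cmH2O·s/L.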